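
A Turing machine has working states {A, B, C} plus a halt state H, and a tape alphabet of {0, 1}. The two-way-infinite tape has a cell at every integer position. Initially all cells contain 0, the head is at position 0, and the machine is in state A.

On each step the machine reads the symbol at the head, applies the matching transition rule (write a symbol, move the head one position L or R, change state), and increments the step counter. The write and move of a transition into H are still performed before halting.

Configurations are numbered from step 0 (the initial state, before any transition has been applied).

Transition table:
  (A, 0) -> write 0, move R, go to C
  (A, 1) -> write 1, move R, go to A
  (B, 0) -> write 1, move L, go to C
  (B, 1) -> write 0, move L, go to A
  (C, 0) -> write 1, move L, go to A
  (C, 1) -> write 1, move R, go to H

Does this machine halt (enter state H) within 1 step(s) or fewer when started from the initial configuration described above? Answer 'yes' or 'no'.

Step 1: in state A at pos 0, read 0 -> (A,0)->write 0,move R,goto C. Now: state=C, head=1, tape[-1..2]=0000 (head:   ^)
After 1 step(s): state = C (not H) -> not halted within 1 -> no

Answer: no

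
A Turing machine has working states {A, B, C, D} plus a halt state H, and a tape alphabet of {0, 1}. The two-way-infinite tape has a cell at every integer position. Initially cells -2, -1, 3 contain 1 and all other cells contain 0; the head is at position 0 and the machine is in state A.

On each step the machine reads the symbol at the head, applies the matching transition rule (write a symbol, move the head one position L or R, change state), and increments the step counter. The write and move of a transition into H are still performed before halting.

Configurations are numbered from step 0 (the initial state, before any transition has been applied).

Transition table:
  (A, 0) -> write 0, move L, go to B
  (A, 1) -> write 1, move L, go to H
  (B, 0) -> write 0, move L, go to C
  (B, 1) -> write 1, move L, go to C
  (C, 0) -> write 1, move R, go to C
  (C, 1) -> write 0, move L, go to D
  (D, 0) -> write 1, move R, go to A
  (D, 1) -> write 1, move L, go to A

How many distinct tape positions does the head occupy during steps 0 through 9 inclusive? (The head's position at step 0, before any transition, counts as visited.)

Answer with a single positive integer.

Step 1: in state A at pos 0, read 0 -> (A,0)->write 0,move L,goto B. Now: state=B, head=-1, tape[-3..4]=01100010 (head:   ^)
Step 2: in state B at pos -1, read 1 -> (B,1)->write 1,move L,goto C. Now: state=C, head=-2, tape[-3..4]=01100010 (head:  ^)
Step 3: in state C at pos -2, read 1 -> (C,1)->write 0,move L,goto D. Now: state=D, head=-3, tape[-4..4]=000100010 (head:  ^)
Step 4: in state D at pos -3, read 0 -> (D,0)->write 1,move R,goto A. Now: state=A, head=-2, tape[-4..4]=010100010 (head:   ^)
Step 5: in state A at pos -2, read 0 -> (A,0)->write 0,move L,goto B. Now: state=B, head=-3, tape[-4..4]=010100010 (head:  ^)
Step 6: in state B at pos -3, read 1 -> (B,1)->write 1,move L,goto C. Now: state=C, head=-4, tape[-5..4]=0010100010 (head:  ^)
Step 7: in state C at pos -4, read 0 -> (C,0)->write 1,move R,goto C. Now: state=C, head=-3, tape[-5..4]=0110100010 (head:   ^)
Step 8: in state C at pos -3, read 1 -> (C,1)->write 0,move L,goto D. Now: state=D, head=-4, tape[-5..4]=0100100010 (head:  ^)
Step 9: in state D at pos -4, read 1 -> (D,1)->write 1,move L,goto A. Now: state=A, head=-5, tape[-6..4]=00100100010 (head:  ^)
Head positions at steps 0..9: starting at 0, distinct positions visited = {-5, -4, -3, -2, -1, 0} -> 6 position(s)

Answer: 6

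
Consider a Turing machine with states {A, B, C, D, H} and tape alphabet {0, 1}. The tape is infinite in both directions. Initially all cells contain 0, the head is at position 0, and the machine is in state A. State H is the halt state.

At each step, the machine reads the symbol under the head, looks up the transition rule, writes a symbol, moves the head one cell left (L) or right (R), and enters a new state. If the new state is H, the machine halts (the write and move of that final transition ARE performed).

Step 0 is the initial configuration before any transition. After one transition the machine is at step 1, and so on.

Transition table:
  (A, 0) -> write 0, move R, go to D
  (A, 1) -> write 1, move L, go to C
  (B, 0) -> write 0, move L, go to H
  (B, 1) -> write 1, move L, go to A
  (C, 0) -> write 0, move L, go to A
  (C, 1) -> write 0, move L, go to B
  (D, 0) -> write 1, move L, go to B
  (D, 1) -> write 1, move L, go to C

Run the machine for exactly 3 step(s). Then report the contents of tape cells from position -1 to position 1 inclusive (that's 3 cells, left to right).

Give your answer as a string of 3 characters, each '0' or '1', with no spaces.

Answer: 001

Derivation:
Step 1: in state A at pos 0, read 0 -> (A,0)->write 0,move R,goto D. Now: state=D, head=1, tape[-1..2]=0000 (head:   ^)
Step 2: in state D at pos 1, read 0 -> (D,0)->write 1,move L,goto B. Now: state=B, head=0, tape[-1..2]=0010 (head:  ^)
Step 3: in state B at pos 0, read 0 -> (B,0)->write 0,move L,goto H. Now: state=H, head=-1, tape[-2..2]=00010 (head:  ^)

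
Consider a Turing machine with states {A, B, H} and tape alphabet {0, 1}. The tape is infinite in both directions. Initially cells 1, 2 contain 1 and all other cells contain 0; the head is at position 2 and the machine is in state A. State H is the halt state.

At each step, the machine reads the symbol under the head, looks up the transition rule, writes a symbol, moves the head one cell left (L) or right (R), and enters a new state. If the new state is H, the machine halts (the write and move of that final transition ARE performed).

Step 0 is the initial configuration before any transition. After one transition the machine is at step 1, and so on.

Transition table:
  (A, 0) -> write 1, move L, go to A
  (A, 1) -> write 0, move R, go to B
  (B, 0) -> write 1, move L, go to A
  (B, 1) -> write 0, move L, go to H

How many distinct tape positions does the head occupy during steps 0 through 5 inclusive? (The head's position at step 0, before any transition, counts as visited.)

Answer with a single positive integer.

Answer: 3

Derivation:
Step 1: in state A at pos 2, read 1 -> (A,1)->write 0,move R,goto B. Now: state=B, head=3, tape[0..4]=01000 (head:    ^)
Step 2: in state B at pos 3, read 0 -> (B,0)->write 1,move L,goto A. Now: state=A, head=2, tape[0..4]=01010 (head:   ^)
Step 3: in state A at pos 2, read 0 -> (A,0)->write 1,move L,goto A. Now: state=A, head=1, tape[0..4]=01110 (head:  ^)
Step 4: in state A at pos 1, read 1 -> (A,1)->write 0,move R,goto B. Now: state=B, head=2, tape[0..4]=00110 (head:   ^)
Step 5: in state B at pos 2, read 1 -> (B,1)->write 0,move L,goto H. Now: state=H, head=1, tape[0..4]=00010 (head:  ^)
Head positions at steps 0..5: starting at 2, distinct positions visited = {1, 2, 3} -> 3 position(s)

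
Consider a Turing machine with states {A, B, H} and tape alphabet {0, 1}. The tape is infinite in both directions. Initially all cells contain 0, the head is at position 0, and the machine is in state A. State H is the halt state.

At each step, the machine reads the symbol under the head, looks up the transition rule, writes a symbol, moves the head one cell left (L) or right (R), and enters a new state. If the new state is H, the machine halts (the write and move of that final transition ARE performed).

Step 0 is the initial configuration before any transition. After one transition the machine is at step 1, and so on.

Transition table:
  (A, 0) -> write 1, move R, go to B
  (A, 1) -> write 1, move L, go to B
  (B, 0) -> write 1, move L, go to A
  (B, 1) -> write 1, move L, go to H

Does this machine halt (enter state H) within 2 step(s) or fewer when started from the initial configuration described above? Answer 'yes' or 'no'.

Step 1: in state A at pos 0, read 0 -> (A,0)->write 1,move R,goto B. Now: state=B, head=1, tape[-1..2]=0100 (head:   ^)
Step 2: in state B at pos 1, read 0 -> (B,0)->write 1,move L,goto A. Now: state=A, head=0, tape[-1..2]=0110 (head:  ^)
After 2 step(s): state = A (not H) -> not halted within 2 -> no

Answer: no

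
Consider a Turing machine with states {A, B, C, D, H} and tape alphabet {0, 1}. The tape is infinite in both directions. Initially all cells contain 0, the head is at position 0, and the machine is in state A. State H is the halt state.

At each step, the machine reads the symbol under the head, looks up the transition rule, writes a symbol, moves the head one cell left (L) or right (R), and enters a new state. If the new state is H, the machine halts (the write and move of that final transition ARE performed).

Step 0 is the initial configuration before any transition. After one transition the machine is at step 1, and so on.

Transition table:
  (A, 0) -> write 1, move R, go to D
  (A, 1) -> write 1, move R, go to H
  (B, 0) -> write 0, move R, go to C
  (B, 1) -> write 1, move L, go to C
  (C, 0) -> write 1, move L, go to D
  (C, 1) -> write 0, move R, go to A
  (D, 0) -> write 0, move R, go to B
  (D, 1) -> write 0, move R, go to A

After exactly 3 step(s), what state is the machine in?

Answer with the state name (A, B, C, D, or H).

Step 1: in state A at pos 0, read 0 -> (A,0)->write 1,move R,goto D. Now: state=D, head=1, tape[-1..2]=0100 (head:   ^)
Step 2: in state D at pos 1, read 0 -> (D,0)->write 0,move R,goto B. Now: state=B, head=2, tape[-1..3]=01000 (head:    ^)
Step 3: in state B at pos 2, read 0 -> (B,0)->write 0,move R,goto C. Now: state=C, head=3, tape[-1..4]=010000 (head:     ^)

Answer: C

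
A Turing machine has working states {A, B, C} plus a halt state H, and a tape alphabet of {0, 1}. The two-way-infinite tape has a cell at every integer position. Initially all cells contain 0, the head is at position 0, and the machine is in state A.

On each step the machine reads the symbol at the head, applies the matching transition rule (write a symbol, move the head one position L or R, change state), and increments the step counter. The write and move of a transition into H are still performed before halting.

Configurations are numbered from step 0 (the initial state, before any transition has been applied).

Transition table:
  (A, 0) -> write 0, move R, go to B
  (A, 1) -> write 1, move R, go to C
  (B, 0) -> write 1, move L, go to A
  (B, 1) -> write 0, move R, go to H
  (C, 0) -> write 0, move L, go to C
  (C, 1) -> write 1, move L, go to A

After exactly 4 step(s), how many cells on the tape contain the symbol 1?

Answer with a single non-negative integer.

Step 1: in state A at pos 0, read 0 -> (A,0)->write 0,move R,goto B. Now: state=B, head=1, tape[-1..2]=0000 (head:   ^)
Step 2: in state B at pos 1, read 0 -> (B,0)->write 1,move L,goto A. Now: state=A, head=0, tape[-1..2]=0010 (head:  ^)
Step 3: in state A at pos 0, read 0 -> (A,0)->write 0,move R,goto B. Now: state=B, head=1, tape[-1..2]=0010 (head:   ^)
Step 4: in state B at pos 1, read 1 -> (B,1)->write 0,move R,goto H. Now: state=H, head=2, tape[-1..3]=00000 (head:    ^)
No cell contains 1 after step 4 -> 0 cell(s)

Answer: 0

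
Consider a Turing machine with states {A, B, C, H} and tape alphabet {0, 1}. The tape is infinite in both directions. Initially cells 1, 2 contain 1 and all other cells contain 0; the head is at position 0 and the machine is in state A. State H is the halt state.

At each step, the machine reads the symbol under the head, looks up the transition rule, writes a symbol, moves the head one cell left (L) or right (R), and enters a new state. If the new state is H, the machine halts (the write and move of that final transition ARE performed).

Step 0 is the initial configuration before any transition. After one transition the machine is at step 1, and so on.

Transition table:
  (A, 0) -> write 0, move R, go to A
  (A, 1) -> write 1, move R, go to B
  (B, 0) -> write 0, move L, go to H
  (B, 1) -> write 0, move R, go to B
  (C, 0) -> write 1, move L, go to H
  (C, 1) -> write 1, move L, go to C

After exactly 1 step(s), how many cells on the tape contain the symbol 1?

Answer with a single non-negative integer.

Answer: 2

Derivation:
Step 1: in state A at pos 0, read 0 -> (A,0)->write 0,move R,goto A. Now: state=A, head=1, tape[-1..3]=00110 (head:   ^)
Cells containing 1 after step 1: {1, 2} -> 2 cell(s)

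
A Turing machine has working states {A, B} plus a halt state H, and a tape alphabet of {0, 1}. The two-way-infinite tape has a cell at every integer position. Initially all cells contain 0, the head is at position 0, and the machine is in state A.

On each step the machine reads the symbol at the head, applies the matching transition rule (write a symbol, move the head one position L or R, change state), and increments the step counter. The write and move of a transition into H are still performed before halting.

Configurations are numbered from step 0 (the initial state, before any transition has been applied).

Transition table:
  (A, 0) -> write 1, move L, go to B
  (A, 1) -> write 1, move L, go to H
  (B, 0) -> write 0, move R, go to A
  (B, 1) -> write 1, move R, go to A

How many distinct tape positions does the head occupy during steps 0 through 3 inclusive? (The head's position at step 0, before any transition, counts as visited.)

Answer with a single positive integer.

Step 1: in state A at pos 0, read 0 -> (A,0)->write 1,move L,goto B. Now: state=B, head=-1, tape[-2..1]=0010 (head:  ^)
Step 2: in state B at pos -1, read 0 -> (B,0)->write 0,move R,goto A. Now: state=A, head=0, tape[-2..1]=0010 (head:   ^)
Step 3: in state A at pos 0, read 1 -> (A,1)->write 1,move L,goto H. Now: state=H, head=-1, tape[-2..1]=0010 (head:  ^)
Head positions at steps 0..3: starting at 0, distinct positions visited = {-1, 0} -> 2 position(s)

Answer: 2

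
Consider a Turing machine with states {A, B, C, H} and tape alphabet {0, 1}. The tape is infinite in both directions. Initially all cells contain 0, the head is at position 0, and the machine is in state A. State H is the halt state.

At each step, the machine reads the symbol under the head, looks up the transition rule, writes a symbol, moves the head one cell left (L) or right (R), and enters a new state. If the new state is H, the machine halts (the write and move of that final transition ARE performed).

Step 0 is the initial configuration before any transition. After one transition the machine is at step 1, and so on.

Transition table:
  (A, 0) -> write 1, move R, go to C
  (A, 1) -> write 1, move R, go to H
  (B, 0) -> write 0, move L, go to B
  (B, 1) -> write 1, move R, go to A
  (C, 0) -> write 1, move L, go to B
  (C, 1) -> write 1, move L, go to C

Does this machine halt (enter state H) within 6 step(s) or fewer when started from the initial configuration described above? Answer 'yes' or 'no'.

Step 1: in state A at pos 0, read 0 -> (A,0)->write 1,move R,goto C. Now: state=C, head=1, tape[-1..2]=0100 (head:   ^)
Step 2: in state C at pos 1, read 0 -> (C,0)->write 1,move L,goto B. Now: state=B, head=0, tape[-1..2]=0110 (head:  ^)
Step 3: in state B at pos 0, read 1 -> (B,1)->write 1,move R,goto A. Now: state=A, head=1, tape[-1..2]=0110 (head:   ^)
Step 4: in state A at pos 1, read 1 -> (A,1)->write 1,move R,goto H. Now: state=H, head=2, tape[-1..3]=01100 (head:    ^)
State H reached at step 4; 4 <= 6 -> yes

Answer: yes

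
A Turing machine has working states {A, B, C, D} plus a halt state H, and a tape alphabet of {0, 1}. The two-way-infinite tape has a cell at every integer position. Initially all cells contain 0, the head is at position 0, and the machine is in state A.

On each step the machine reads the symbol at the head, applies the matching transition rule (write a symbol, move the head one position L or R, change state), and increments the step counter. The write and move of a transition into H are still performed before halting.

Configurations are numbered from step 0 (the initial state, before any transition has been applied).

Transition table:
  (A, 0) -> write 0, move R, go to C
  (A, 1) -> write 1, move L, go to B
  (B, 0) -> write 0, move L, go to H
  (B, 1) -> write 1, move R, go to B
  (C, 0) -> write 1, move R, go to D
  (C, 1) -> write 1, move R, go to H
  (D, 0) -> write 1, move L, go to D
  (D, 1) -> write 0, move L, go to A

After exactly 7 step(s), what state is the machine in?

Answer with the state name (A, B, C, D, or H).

Answer: A

Derivation:
Step 1: in state A at pos 0, read 0 -> (A,0)->write 0,move R,goto C. Now: state=C, head=1, tape[-1..2]=0000 (head:   ^)
Step 2: in state C at pos 1, read 0 -> (C,0)->write 1,move R,goto D. Now: state=D, head=2, tape[-1..3]=00100 (head:    ^)
Step 3: in state D at pos 2, read 0 -> (D,0)->write 1,move L,goto D. Now: state=D, head=1, tape[-1..3]=00110 (head:   ^)
Step 4: in state D at pos 1, read 1 -> (D,1)->write 0,move L,goto A. Now: state=A, head=0, tape[-1..3]=00010 (head:  ^)
Step 5: in state A at pos 0, read 0 -> (A,0)->write 0,move R,goto C. Now: state=C, head=1, tape[-1..3]=00010 (head:   ^)
Step 6: in state C at pos 1, read 0 -> (C,0)->write 1,move R,goto D. Now: state=D, head=2, tape[-1..3]=00110 (head:    ^)
Step 7: in state D at pos 2, read 1 -> (D,1)->write 0,move L,goto A. Now: state=A, head=1, tape[-1..3]=00100 (head:   ^)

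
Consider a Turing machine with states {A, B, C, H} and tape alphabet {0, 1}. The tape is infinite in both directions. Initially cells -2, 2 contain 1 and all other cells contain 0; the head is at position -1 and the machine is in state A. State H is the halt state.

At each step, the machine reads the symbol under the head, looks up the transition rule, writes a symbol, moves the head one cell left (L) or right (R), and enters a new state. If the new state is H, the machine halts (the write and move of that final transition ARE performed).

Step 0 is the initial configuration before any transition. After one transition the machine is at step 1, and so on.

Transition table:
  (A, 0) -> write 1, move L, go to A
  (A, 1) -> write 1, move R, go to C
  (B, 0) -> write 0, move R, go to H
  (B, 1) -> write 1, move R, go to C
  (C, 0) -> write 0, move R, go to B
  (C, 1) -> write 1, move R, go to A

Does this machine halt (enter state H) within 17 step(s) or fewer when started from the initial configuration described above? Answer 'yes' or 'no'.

Answer: yes

Derivation:
Step 1: in state A at pos -1, read 0 -> (A,0)->write 1,move L,goto A. Now: state=A, head=-2, tape[-3..3]=0110010 (head:  ^)
Step 2: in state A at pos -2, read 1 -> (A,1)->write 1,move R,goto C. Now: state=C, head=-1, tape[-3..3]=0110010 (head:   ^)
Step 3: in state C at pos -1, read 1 -> (C,1)->write 1,move R,goto A. Now: state=A, head=0, tape[-3..3]=0110010 (head:    ^)
Step 4: in state A at pos 0, read 0 -> (A,0)->write 1,move L,goto A. Now: state=A, head=-1, tape[-3..3]=0111010 (head:   ^)
Step 5: in state A at pos -1, read 1 -> (A,1)->write 1,move R,goto C. Now: state=C, head=0, tape[-3..3]=0111010 (head:    ^)
Step 6: in state C at pos 0, read 1 -> (C,1)->write 1,move R,goto A. Now: state=A, head=1, tape[-3..3]=0111010 (head:     ^)
Step 7: in state A at pos 1, read 0 -> (A,0)->write 1,move L,goto A. Now: state=A, head=0, tape[-3..3]=0111110 (head:    ^)
Step 8: in state A at pos 0, read 1 -> (A,1)->write 1,move R,goto C. Now: state=C, head=1, tape[-3..3]=0111110 (head:     ^)
Step 9: in state C at pos 1, read 1 -> (C,1)->write 1,move R,goto A. Now: state=A, head=2, tape[-3..3]=0111110 (head:      ^)
Step 10: in state A at pos 2, read 1 -> (A,1)->write 1,move R,goto C. Now: state=C, head=3, tape[-3..4]=01111100 (head:       ^)
Step 11: in state C at pos 3, read 0 -> (C,0)->write 0,move R,goto B. Now: state=B, head=4, tape[-3..5]=011111000 (head:        ^)
Step 12: in state B at pos 4, read 0 -> (B,0)->write 0,move R,goto H. Now: state=H, head=5, tape[-3..6]=0111110000 (head:         ^)
State H reached at step 12; 12 <= 17 -> yes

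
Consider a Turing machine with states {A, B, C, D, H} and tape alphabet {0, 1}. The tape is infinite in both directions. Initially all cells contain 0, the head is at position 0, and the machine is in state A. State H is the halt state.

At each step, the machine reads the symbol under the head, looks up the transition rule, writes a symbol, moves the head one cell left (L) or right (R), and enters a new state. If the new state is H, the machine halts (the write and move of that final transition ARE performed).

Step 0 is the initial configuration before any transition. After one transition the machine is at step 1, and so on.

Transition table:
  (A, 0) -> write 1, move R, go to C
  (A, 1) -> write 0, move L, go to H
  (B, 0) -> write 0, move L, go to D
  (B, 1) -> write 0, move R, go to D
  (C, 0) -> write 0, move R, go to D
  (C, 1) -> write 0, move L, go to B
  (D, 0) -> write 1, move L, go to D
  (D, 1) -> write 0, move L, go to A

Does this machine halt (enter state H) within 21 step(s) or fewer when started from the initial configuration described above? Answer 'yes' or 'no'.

Step 1: in state A at pos 0, read 0 -> (A,0)->write 1,move R,goto C. Now: state=C, head=1, tape[-1..2]=0100 (head:   ^)
Step 2: in state C at pos 1, read 0 -> (C,0)->write 0,move R,goto D. Now: state=D, head=2, tape[-1..3]=01000 (head:    ^)
Step 3: in state D at pos 2, read 0 -> (D,0)->write 1,move L,goto D. Now: state=D, head=1, tape[-1..3]=01010 (head:   ^)
Step 4: in state D at pos 1, read 0 -> (D,0)->write 1,move L,goto D. Now: state=D, head=0, tape[-1..3]=01110 (head:  ^)
Step 5: in state D at pos 0, read 1 -> (D,1)->write 0,move L,goto A. Now: state=A, head=-1, tape[-2..3]=000110 (head:  ^)
Step 6: in state A at pos -1, read 0 -> (A,0)->write 1,move R,goto C. Now: state=C, head=0, tape[-2..3]=010110 (head:   ^)
Step 7: in state C at pos 0, read 0 -> (C,0)->write 0,move R,goto D. Now: state=D, head=1, tape[-2..3]=010110 (head:    ^)
Step 8: in state D at pos 1, read 1 -> (D,1)->write 0,move L,goto A. Now: state=A, head=0, tape[-2..3]=010010 (head:   ^)
Step 9: in state A at pos 0, read 0 -> (A,0)->write 1,move R,goto C. Now: state=C, head=1, tape[-2..3]=011010 (head:    ^)
Step 10: in state C at pos 1, read 0 -> (C,0)->write 0,move R,goto D. Now: state=D, head=2, tape[-2..3]=011010 (head:     ^)
Step 11: in state D at pos 2, read 1 -> (D,1)->write 0,move L,goto A. Now: state=A, head=1, tape[-2..3]=011000 (head:    ^)
Step 12: in state A at pos 1, read 0 -> (A,0)->write 1,move R,goto C. Now: state=C, head=2, tape[-2..3]=011100 (head:     ^)
Step 13: in state C at pos 2, read 0 -> (C,0)->write 0,move R,goto D. Now: state=D, head=3, tape[-2..4]=0111000 (head:      ^)
Step 14: in state D at pos 3, read 0 -> (D,0)->write 1,move L,goto D. Now: state=D, head=2, tape[-2..4]=0111010 (head:     ^)
Step 15: in state D at pos 2, read 0 -> (D,0)->write 1,move L,goto D. Now: state=D, head=1, tape[-2..4]=0111110 (head:    ^)
Step 16: in state D at pos 1, read 1 -> (D,1)->write 0,move L,goto A. Now: state=A, head=0, tape[-2..4]=0110110 (head:   ^)
Step 17: in state A at pos 0, read 1 -> (A,1)->write 0,move L,goto H. Now: state=H, head=-1, tape[-2..4]=0100110 (head:  ^)
State H reached at step 17; 17 <= 21 -> yes

Answer: yes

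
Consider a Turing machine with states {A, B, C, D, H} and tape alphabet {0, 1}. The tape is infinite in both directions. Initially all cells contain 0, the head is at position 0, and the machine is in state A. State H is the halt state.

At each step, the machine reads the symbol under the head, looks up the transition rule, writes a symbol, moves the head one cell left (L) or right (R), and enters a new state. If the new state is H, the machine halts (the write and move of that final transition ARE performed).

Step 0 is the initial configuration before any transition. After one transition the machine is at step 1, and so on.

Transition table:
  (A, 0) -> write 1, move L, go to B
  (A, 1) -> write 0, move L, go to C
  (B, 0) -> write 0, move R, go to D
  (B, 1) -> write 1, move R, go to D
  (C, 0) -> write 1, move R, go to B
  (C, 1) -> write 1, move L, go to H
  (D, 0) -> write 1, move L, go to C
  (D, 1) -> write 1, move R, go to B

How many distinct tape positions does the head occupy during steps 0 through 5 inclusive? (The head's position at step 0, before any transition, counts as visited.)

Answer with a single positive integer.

Step 1: in state A at pos 0, read 0 -> (A,0)->write 1,move L,goto B. Now: state=B, head=-1, tape[-2..1]=0010 (head:  ^)
Step 2: in state B at pos -1, read 0 -> (B,0)->write 0,move R,goto D. Now: state=D, head=0, tape[-2..1]=0010 (head:   ^)
Step 3: in state D at pos 0, read 1 -> (D,1)->write 1,move R,goto B. Now: state=B, head=1, tape[-2..2]=00100 (head:    ^)
Step 4: in state B at pos 1, read 0 -> (B,0)->write 0,move R,goto D. Now: state=D, head=2, tape[-2..3]=001000 (head:     ^)
Step 5: in state D at pos 2, read 0 -> (D,0)->write 1,move L,goto C. Now: state=C, head=1, tape[-2..3]=001010 (head:    ^)
Head positions at steps 0..5: starting at 0, distinct positions visited = {-1, 0, 1, 2} -> 4 position(s)

Answer: 4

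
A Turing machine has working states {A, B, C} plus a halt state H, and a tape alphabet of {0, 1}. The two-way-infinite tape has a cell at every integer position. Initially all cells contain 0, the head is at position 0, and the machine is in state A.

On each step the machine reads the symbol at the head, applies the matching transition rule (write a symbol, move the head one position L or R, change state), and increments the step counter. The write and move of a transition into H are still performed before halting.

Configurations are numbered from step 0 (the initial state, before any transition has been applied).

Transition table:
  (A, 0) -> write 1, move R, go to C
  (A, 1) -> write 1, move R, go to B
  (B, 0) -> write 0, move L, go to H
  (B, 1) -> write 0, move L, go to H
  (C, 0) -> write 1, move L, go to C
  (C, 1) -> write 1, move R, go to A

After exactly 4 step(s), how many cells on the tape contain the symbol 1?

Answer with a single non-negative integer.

Answer: 2

Derivation:
Step 1: in state A at pos 0, read 0 -> (A,0)->write 1,move R,goto C. Now: state=C, head=1, tape[-1..2]=0100 (head:   ^)
Step 2: in state C at pos 1, read 0 -> (C,0)->write 1,move L,goto C. Now: state=C, head=0, tape[-1..2]=0110 (head:  ^)
Step 3: in state C at pos 0, read 1 -> (C,1)->write 1,move R,goto A. Now: state=A, head=1, tape[-1..2]=0110 (head:   ^)
Step 4: in state A at pos 1, read 1 -> (A,1)->write 1,move R,goto B. Now: state=B, head=2, tape[-1..3]=01100 (head:    ^)
Cells containing 1 after step 4: {0, 1} -> 2 cell(s)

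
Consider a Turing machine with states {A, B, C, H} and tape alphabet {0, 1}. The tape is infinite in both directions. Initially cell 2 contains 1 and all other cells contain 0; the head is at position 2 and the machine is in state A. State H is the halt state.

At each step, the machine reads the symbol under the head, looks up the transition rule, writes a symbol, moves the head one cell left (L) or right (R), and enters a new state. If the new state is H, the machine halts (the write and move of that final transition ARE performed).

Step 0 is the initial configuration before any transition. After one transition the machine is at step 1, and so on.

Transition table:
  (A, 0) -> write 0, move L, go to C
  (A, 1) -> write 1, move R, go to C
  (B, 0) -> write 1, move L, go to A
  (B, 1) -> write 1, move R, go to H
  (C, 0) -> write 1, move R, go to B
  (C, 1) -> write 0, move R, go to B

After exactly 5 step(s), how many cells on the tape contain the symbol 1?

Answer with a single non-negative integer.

Answer: 2

Derivation:
Step 1: in state A at pos 2, read 1 -> (A,1)->write 1,move R,goto C. Now: state=C, head=3, tape[1..4]=0100 (head:   ^)
Step 2: in state C at pos 3, read 0 -> (C,0)->write 1,move R,goto B. Now: state=B, head=4, tape[1..5]=01100 (head:    ^)
Step 3: in state B at pos 4, read 0 -> (B,0)->write 1,move L,goto A. Now: state=A, head=3, tape[1..5]=01110 (head:   ^)
Step 4: in state A at pos 3, read 1 -> (A,1)->write 1,move R,goto C. Now: state=C, head=4, tape[1..5]=01110 (head:    ^)
Step 5: in state C at pos 4, read 1 -> (C,1)->write 0,move R,goto B. Now: state=B, head=5, tape[1..6]=011000 (head:     ^)
Cells containing 1 after step 5: {2, 3} -> 2 cell(s)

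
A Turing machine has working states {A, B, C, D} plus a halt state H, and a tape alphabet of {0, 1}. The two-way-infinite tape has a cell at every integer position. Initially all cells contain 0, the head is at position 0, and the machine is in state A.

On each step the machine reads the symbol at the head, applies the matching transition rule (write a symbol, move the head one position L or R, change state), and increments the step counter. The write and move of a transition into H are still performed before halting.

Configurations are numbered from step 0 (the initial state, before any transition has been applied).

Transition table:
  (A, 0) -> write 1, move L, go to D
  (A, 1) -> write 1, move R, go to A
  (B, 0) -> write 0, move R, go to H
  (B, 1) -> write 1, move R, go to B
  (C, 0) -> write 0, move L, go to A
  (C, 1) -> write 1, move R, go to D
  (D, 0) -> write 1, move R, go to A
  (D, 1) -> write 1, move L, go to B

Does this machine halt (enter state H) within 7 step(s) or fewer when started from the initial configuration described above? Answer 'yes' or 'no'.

Step 1: in state A at pos 0, read 0 -> (A,0)->write 1,move L,goto D. Now: state=D, head=-1, tape[-2..1]=0010 (head:  ^)
Step 2: in state D at pos -1, read 0 -> (D,0)->write 1,move R,goto A. Now: state=A, head=0, tape[-2..1]=0110 (head:   ^)
Step 3: in state A at pos 0, read 1 -> (A,1)->write 1,move R,goto A. Now: state=A, head=1, tape[-2..2]=01100 (head:    ^)
Step 4: in state A at pos 1, read 0 -> (A,0)->write 1,move L,goto D. Now: state=D, head=0, tape[-2..2]=01110 (head:   ^)
Step 5: in state D at pos 0, read 1 -> (D,1)->write 1,move L,goto B. Now: state=B, head=-1, tape[-2..2]=01110 (head:  ^)
Step 6: in state B at pos -1, read 1 -> (B,1)->write 1,move R,goto B. Now: state=B, head=0, tape[-2..2]=01110 (head:   ^)
Step 7: in state B at pos 0, read 1 -> (B,1)->write 1,move R,goto B. Now: state=B, head=1, tape[-2..2]=01110 (head:    ^)
After 7 step(s): state = B (not H) -> not halted within 7 -> no

Answer: no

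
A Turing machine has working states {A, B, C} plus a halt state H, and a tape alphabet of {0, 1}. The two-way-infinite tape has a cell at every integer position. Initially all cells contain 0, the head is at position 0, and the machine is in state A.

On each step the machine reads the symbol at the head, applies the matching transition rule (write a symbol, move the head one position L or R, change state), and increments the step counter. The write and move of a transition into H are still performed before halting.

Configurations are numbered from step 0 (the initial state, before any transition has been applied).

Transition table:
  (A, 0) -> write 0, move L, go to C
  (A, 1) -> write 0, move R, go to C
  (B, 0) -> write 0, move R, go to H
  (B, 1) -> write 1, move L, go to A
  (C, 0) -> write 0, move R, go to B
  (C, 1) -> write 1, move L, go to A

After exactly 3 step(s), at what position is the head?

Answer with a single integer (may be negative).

Step 1: in state A at pos 0, read 0 -> (A,0)->write 0,move L,goto C. Now: state=C, head=-1, tape[-2..1]=0000 (head:  ^)
Step 2: in state C at pos -1, read 0 -> (C,0)->write 0,move R,goto B. Now: state=B, head=0, tape[-2..1]=0000 (head:   ^)
Step 3: in state B at pos 0, read 0 -> (B,0)->write 0,move R,goto H. Now: state=H, head=1, tape[-2..2]=00000 (head:    ^)

Answer: 1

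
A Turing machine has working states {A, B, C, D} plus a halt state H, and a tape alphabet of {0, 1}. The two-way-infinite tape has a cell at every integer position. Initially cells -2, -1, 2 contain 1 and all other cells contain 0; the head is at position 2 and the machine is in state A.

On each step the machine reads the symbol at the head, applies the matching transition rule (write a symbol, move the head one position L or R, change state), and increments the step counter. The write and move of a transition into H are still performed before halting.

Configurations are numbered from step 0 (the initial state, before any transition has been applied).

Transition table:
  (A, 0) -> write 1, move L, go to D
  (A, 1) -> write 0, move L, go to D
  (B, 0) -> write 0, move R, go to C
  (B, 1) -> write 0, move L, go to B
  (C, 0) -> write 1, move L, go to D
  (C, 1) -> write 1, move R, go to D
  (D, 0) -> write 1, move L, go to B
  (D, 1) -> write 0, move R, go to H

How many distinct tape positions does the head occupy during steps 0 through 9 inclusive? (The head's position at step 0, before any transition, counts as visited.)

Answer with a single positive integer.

Answer: 4

Derivation:
Step 1: in state A at pos 2, read 1 -> (A,1)->write 0,move L,goto D. Now: state=D, head=1, tape[-3..3]=0110000 (head:     ^)
Step 2: in state D at pos 1, read 0 -> (D,0)->write 1,move L,goto B. Now: state=B, head=0, tape[-3..3]=0110100 (head:    ^)
Step 3: in state B at pos 0, read 0 -> (B,0)->write 0,move R,goto C. Now: state=C, head=1, tape[-3..3]=0110100 (head:     ^)
Step 4: in state C at pos 1, read 1 -> (C,1)->write 1,move R,goto D. Now: state=D, head=2, tape[-3..3]=0110100 (head:      ^)
Step 5: in state D at pos 2, read 0 -> (D,0)->write 1,move L,goto B. Now: state=B, head=1, tape[-3..3]=0110110 (head:     ^)
Step 6: in state B at pos 1, read 1 -> (B,1)->write 0,move L,goto B. Now: state=B, head=0, tape[-3..3]=0110010 (head:    ^)
Step 7: in state B at pos 0, read 0 -> (B,0)->write 0,move R,goto C. Now: state=C, head=1, tape[-3..3]=0110010 (head:     ^)
Step 8: in state C at pos 1, read 0 -> (C,0)->write 1,move L,goto D. Now: state=D, head=0, tape[-3..3]=0110110 (head:    ^)
Step 9: in state D at pos 0, read 0 -> (D,0)->write 1,move L,goto B. Now: state=B, head=-1, tape[-3..3]=0111110 (head:   ^)
Head positions at steps 0..9: starting at 2, distinct positions visited = {-1, 0, 1, 2} -> 4 position(s)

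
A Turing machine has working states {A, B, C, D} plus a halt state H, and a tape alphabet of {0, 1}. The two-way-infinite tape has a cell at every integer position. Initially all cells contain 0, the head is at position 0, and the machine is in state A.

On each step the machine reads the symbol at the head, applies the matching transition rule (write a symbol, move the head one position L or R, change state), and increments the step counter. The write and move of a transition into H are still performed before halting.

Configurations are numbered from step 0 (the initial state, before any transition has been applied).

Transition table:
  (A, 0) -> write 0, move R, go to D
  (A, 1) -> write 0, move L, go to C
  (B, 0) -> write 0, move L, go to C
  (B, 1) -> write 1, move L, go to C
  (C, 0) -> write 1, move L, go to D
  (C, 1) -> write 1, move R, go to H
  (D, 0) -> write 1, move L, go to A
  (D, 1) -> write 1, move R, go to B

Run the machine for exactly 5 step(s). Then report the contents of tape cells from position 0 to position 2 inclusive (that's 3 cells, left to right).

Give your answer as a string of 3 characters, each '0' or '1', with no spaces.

Step 1: in state A at pos 0, read 0 -> (A,0)->write 0,move R,goto D. Now: state=D, head=1, tape[-1..2]=0000 (head:   ^)
Step 2: in state D at pos 1, read 0 -> (D,0)->write 1,move L,goto A. Now: state=A, head=0, tape[-1..2]=0010 (head:  ^)
Step 3: in state A at pos 0, read 0 -> (A,0)->write 0,move R,goto D. Now: state=D, head=1, tape[-1..2]=0010 (head:   ^)
Step 4: in state D at pos 1, read 1 -> (D,1)->write 1,move R,goto B. Now: state=B, head=2, tape[-1..3]=00100 (head:    ^)
Step 5: in state B at pos 2, read 0 -> (B,0)->write 0,move L,goto C. Now: state=C, head=1, tape[-1..3]=00100 (head:   ^)

Answer: 010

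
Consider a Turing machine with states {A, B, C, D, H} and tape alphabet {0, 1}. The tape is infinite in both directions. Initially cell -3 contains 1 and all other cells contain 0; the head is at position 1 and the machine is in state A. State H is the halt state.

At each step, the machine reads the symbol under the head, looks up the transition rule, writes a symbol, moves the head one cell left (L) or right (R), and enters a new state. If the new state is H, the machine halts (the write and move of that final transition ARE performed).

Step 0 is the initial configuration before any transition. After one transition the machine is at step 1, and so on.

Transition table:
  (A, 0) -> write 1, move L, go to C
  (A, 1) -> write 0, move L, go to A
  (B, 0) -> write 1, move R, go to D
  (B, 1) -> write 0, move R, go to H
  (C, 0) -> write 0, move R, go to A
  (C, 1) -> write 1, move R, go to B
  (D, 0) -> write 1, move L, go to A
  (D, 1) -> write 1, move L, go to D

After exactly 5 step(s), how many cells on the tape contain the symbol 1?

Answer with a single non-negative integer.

Answer: 2

Derivation:
Step 1: in state A at pos 1, read 0 -> (A,0)->write 1,move L,goto C. Now: state=C, head=0, tape[-4..2]=0100010 (head:     ^)
Step 2: in state C at pos 0, read 0 -> (C,0)->write 0,move R,goto A. Now: state=A, head=1, tape[-4..2]=0100010 (head:      ^)
Step 3: in state A at pos 1, read 1 -> (A,1)->write 0,move L,goto A. Now: state=A, head=0, tape[-4..2]=0100000 (head:     ^)
Step 4: in state A at pos 0, read 0 -> (A,0)->write 1,move L,goto C. Now: state=C, head=-1, tape[-4..2]=0100100 (head:    ^)
Step 5: in state C at pos -1, read 0 -> (C,0)->write 0,move R,goto A. Now: state=A, head=0, tape[-4..2]=0100100 (head:     ^)
Cells containing 1 after step 5: {-3, 0} -> 2 cell(s)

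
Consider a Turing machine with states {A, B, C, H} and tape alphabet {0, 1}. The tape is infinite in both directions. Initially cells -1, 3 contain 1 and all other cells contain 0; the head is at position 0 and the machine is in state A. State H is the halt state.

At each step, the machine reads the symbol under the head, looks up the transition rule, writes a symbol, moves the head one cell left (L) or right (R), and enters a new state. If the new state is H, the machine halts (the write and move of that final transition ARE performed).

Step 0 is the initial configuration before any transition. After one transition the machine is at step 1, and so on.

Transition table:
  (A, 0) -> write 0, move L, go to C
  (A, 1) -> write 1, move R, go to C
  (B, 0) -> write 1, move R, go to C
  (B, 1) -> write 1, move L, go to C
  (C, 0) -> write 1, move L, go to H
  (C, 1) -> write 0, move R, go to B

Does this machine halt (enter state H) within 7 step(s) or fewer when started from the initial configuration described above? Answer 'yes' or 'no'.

Step 1: in state A at pos 0, read 0 -> (A,0)->write 0,move L,goto C. Now: state=C, head=-1, tape[-2..4]=0100010 (head:  ^)
Step 2: in state C at pos -1, read 1 -> (C,1)->write 0,move R,goto B. Now: state=B, head=0, tape[-2..4]=0000010 (head:   ^)
Step 3: in state B at pos 0, read 0 -> (B,0)->write 1,move R,goto C. Now: state=C, head=1, tape[-2..4]=0010010 (head:    ^)
Step 4: in state C at pos 1, read 0 -> (C,0)->write 1,move L,goto H. Now: state=H, head=0, tape[-2..4]=0011010 (head:   ^)
State H reached at step 4; 4 <= 7 -> yes

Answer: yes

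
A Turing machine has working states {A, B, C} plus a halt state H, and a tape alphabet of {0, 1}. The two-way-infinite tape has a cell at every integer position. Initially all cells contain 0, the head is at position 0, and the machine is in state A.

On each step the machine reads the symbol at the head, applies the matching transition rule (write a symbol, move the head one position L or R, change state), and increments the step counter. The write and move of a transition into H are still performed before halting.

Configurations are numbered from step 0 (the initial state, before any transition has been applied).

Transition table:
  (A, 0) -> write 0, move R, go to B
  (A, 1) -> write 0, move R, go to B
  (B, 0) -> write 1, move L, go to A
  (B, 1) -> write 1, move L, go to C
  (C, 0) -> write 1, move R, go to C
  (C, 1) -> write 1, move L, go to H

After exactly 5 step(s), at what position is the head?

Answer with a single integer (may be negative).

Answer: 1

Derivation:
Step 1: in state A at pos 0, read 0 -> (A,0)->write 0,move R,goto B. Now: state=B, head=1, tape[-1..2]=0000 (head:   ^)
Step 2: in state B at pos 1, read 0 -> (B,0)->write 1,move L,goto A. Now: state=A, head=0, tape[-1..2]=0010 (head:  ^)
Step 3: in state A at pos 0, read 0 -> (A,0)->write 0,move R,goto B. Now: state=B, head=1, tape[-1..2]=0010 (head:   ^)
Step 4: in state B at pos 1, read 1 -> (B,1)->write 1,move L,goto C. Now: state=C, head=0, tape[-1..2]=0010 (head:  ^)
Step 5: in state C at pos 0, read 0 -> (C,0)->write 1,move R,goto C. Now: state=C, head=1, tape[-1..2]=0110 (head:   ^)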